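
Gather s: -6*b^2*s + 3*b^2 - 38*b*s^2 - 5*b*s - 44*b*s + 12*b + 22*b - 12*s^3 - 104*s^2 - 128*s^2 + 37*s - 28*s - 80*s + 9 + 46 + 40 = 3*b^2 + 34*b - 12*s^3 + s^2*(-38*b - 232) + s*(-6*b^2 - 49*b - 71) + 95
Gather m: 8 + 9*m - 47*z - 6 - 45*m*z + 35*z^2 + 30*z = m*(9 - 45*z) + 35*z^2 - 17*z + 2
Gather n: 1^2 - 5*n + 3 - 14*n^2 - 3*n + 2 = -14*n^2 - 8*n + 6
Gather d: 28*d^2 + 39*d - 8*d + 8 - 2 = 28*d^2 + 31*d + 6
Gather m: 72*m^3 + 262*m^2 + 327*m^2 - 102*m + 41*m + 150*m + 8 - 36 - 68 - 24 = 72*m^3 + 589*m^2 + 89*m - 120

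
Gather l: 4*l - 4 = 4*l - 4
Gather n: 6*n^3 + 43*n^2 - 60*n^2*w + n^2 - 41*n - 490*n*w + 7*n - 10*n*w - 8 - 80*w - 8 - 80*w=6*n^3 + n^2*(44 - 60*w) + n*(-500*w - 34) - 160*w - 16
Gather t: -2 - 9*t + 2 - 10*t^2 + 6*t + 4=-10*t^2 - 3*t + 4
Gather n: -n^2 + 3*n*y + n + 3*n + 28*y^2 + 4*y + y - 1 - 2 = -n^2 + n*(3*y + 4) + 28*y^2 + 5*y - 3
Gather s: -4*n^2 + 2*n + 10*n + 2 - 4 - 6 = -4*n^2 + 12*n - 8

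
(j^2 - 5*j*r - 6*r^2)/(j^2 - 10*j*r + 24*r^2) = (-j - r)/(-j + 4*r)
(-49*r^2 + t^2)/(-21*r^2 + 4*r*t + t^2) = (7*r - t)/(3*r - t)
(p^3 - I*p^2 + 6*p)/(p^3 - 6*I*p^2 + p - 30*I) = p/(p - 5*I)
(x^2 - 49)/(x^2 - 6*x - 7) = (x + 7)/(x + 1)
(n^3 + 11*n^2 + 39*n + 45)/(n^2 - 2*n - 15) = (n^2 + 8*n + 15)/(n - 5)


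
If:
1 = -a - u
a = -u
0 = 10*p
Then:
No Solution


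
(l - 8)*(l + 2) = l^2 - 6*l - 16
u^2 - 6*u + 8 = (u - 4)*(u - 2)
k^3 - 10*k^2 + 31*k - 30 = (k - 5)*(k - 3)*(k - 2)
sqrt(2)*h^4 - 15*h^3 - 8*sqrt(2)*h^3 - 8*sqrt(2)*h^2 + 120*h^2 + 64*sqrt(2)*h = h*(h - 8)*(h - 8*sqrt(2))*(sqrt(2)*h + 1)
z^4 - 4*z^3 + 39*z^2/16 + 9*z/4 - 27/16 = (z - 3)*(z - 1)*(z - 3/4)*(z + 3/4)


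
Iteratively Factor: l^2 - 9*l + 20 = (l - 5)*(l - 4)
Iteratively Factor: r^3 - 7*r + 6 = (r - 2)*(r^2 + 2*r - 3) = (r - 2)*(r + 3)*(r - 1)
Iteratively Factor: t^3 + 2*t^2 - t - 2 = (t + 1)*(t^2 + t - 2) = (t - 1)*(t + 1)*(t + 2)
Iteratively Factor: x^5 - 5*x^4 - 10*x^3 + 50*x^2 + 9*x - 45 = (x - 5)*(x^4 - 10*x^2 + 9) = (x - 5)*(x + 3)*(x^3 - 3*x^2 - x + 3) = (x - 5)*(x + 1)*(x + 3)*(x^2 - 4*x + 3) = (x - 5)*(x - 3)*(x + 1)*(x + 3)*(x - 1)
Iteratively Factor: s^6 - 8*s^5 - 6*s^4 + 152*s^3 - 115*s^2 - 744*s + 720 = (s + 3)*(s^5 - 11*s^4 + 27*s^3 + 71*s^2 - 328*s + 240) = (s - 5)*(s + 3)*(s^4 - 6*s^3 - 3*s^2 + 56*s - 48) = (s - 5)*(s + 3)^2*(s^3 - 9*s^2 + 24*s - 16) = (s - 5)*(s - 4)*(s + 3)^2*(s^2 - 5*s + 4) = (s - 5)*(s - 4)*(s - 1)*(s + 3)^2*(s - 4)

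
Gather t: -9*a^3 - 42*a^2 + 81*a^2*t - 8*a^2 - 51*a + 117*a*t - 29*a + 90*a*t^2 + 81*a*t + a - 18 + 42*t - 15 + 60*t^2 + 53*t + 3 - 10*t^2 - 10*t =-9*a^3 - 50*a^2 - 79*a + t^2*(90*a + 50) + t*(81*a^2 + 198*a + 85) - 30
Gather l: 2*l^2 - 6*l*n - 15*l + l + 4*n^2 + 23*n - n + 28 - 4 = 2*l^2 + l*(-6*n - 14) + 4*n^2 + 22*n + 24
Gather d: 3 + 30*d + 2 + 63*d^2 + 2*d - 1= 63*d^2 + 32*d + 4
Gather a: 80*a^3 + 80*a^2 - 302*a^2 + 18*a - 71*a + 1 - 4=80*a^3 - 222*a^2 - 53*a - 3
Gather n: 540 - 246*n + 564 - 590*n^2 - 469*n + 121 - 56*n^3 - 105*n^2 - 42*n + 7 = -56*n^3 - 695*n^2 - 757*n + 1232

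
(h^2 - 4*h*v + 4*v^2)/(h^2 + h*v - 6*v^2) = (h - 2*v)/(h + 3*v)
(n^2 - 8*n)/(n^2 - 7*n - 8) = n/(n + 1)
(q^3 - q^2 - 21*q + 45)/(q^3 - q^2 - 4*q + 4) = (q^3 - q^2 - 21*q + 45)/(q^3 - q^2 - 4*q + 4)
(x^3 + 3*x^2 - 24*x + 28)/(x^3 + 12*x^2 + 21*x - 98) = (x - 2)/(x + 7)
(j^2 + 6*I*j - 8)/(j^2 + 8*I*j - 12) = (j + 4*I)/(j + 6*I)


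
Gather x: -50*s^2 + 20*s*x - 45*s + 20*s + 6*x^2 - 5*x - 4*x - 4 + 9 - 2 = -50*s^2 - 25*s + 6*x^2 + x*(20*s - 9) + 3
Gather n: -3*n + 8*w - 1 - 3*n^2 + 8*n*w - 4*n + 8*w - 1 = -3*n^2 + n*(8*w - 7) + 16*w - 2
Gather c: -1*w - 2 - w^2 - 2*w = -w^2 - 3*w - 2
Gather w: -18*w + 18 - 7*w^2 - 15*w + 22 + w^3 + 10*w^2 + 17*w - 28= w^3 + 3*w^2 - 16*w + 12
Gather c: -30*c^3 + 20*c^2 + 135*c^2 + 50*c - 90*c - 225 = -30*c^3 + 155*c^2 - 40*c - 225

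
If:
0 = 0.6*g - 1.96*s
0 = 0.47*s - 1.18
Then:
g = 8.20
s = 2.51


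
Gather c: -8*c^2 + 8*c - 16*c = -8*c^2 - 8*c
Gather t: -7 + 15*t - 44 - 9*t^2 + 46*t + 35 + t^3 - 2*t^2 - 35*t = t^3 - 11*t^2 + 26*t - 16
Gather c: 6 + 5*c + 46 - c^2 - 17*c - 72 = -c^2 - 12*c - 20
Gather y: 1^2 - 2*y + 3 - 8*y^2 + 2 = -8*y^2 - 2*y + 6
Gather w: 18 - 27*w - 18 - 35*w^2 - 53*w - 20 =-35*w^2 - 80*w - 20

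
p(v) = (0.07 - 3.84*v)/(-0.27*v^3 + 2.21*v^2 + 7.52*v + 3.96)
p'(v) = (0.07 - 3.84*v)*(0.81*v^2 - 4.42*v - 7.52)/(-0.27*v^3 + 2.21*v^2 + 7.52*v + 3.96)^2 - 3.84/(-0.27*v^3 + 2.21*v^2 + 7.52*v + 3.96)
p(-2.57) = 2.61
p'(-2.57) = 5.27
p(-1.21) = -3.31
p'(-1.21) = 0.41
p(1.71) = -0.30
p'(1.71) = -0.00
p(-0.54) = 3.66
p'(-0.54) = -37.10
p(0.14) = -0.09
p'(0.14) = -0.61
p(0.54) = -0.23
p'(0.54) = -0.18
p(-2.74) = 1.93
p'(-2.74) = 3.04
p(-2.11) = 17.45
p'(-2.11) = 193.49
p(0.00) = 0.02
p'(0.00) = -1.00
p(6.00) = -0.33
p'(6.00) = -0.03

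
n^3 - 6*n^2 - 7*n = n*(n - 7)*(n + 1)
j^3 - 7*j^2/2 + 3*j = j*(j - 2)*(j - 3/2)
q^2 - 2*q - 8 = (q - 4)*(q + 2)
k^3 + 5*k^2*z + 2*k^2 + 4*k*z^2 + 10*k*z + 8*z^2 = (k + 2)*(k + z)*(k + 4*z)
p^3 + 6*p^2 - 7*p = p*(p - 1)*(p + 7)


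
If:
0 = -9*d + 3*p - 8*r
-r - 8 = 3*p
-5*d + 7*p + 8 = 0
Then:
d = -29/9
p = -31/9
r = 7/3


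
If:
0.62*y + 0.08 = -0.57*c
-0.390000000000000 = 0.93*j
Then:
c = -1.08771929824561*y - 0.140350877192982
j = -0.42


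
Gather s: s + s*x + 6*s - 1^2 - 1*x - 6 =s*(x + 7) - x - 7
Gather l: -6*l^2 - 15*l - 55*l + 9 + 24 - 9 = -6*l^2 - 70*l + 24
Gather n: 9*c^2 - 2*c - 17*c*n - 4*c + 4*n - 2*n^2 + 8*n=9*c^2 - 6*c - 2*n^2 + n*(12 - 17*c)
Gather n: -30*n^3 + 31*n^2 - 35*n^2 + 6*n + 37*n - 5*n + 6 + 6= -30*n^3 - 4*n^2 + 38*n + 12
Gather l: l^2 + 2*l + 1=l^2 + 2*l + 1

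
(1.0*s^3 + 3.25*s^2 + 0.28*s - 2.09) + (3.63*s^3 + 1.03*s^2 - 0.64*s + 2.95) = 4.63*s^3 + 4.28*s^2 - 0.36*s + 0.86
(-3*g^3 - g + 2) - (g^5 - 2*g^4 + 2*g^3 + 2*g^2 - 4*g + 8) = -g^5 + 2*g^4 - 5*g^3 - 2*g^2 + 3*g - 6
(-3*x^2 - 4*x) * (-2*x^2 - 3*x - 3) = 6*x^4 + 17*x^3 + 21*x^2 + 12*x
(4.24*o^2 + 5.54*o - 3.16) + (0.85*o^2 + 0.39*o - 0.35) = 5.09*o^2 + 5.93*o - 3.51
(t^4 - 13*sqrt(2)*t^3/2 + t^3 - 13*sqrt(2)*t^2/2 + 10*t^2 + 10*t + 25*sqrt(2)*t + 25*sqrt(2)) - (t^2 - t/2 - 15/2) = t^4 - 13*sqrt(2)*t^3/2 + t^3 - 13*sqrt(2)*t^2/2 + 9*t^2 + 21*t/2 + 25*sqrt(2)*t + 15/2 + 25*sqrt(2)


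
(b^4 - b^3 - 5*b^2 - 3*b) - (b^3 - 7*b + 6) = b^4 - 2*b^3 - 5*b^2 + 4*b - 6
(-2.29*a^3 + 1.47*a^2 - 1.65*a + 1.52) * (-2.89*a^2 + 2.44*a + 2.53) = 6.6181*a^5 - 9.8359*a^4 + 2.5616*a^3 - 4.6997*a^2 - 0.465699999999999*a + 3.8456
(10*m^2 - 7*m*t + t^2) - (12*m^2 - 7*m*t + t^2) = -2*m^2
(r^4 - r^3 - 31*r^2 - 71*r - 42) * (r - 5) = r^5 - 6*r^4 - 26*r^3 + 84*r^2 + 313*r + 210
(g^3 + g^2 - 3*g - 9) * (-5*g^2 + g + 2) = -5*g^5 - 4*g^4 + 18*g^3 + 44*g^2 - 15*g - 18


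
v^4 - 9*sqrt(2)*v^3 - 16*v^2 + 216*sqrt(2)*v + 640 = (v - 8*sqrt(2))*(v - 5*sqrt(2))*(v + 2*sqrt(2))^2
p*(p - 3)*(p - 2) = p^3 - 5*p^2 + 6*p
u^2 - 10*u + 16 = (u - 8)*(u - 2)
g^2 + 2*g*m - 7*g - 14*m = (g - 7)*(g + 2*m)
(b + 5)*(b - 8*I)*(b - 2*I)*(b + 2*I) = b^4 + 5*b^3 - 8*I*b^3 + 4*b^2 - 40*I*b^2 + 20*b - 32*I*b - 160*I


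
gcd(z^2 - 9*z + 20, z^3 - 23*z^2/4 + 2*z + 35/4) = z - 5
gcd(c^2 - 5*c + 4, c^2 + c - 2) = c - 1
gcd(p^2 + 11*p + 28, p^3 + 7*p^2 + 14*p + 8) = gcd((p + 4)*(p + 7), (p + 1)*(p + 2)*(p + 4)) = p + 4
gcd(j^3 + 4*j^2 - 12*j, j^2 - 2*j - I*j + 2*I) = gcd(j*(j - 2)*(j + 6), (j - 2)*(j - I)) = j - 2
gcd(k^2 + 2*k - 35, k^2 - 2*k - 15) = k - 5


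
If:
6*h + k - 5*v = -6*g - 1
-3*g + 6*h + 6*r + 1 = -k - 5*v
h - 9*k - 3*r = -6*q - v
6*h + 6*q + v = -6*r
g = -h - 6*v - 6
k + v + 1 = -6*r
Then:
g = -636/661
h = 117/1322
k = -79/2644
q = 387/5288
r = -51/2644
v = -2259/2644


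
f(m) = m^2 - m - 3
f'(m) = 2*m - 1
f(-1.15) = -0.53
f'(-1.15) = -3.30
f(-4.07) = 17.63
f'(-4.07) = -9.14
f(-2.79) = 7.57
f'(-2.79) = -6.58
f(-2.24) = 4.26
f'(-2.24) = -5.48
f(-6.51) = 45.89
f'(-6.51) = -14.02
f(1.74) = -1.71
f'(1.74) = 2.48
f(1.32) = -2.58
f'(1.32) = 1.64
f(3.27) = 4.42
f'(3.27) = 5.54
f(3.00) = 3.00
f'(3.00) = 5.00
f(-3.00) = 9.00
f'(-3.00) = -7.00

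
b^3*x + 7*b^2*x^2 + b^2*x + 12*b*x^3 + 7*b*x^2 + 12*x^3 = (b + 3*x)*(b + 4*x)*(b*x + x)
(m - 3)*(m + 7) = m^2 + 4*m - 21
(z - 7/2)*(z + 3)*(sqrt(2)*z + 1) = sqrt(2)*z^3 - sqrt(2)*z^2/2 + z^2 - 21*sqrt(2)*z/2 - z/2 - 21/2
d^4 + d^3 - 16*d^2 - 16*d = d*(d - 4)*(d + 1)*(d + 4)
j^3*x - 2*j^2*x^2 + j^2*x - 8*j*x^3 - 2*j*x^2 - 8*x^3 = (j - 4*x)*(j + 2*x)*(j*x + x)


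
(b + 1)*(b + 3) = b^2 + 4*b + 3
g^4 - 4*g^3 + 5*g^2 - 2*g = g*(g - 2)*(g - 1)^2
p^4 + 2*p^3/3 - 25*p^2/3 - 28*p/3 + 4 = (p - 3)*(p - 1/3)*(p + 2)^2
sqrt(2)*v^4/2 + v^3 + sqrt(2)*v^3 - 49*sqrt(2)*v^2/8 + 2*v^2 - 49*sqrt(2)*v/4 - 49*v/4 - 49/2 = (v - 7/2)*(v + 7/2)*(v + sqrt(2))*(sqrt(2)*v/2 + sqrt(2))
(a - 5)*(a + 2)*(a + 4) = a^3 + a^2 - 22*a - 40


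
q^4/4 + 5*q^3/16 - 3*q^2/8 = q^2*(q/4 + 1/2)*(q - 3/4)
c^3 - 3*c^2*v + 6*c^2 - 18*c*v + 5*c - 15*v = (c + 1)*(c + 5)*(c - 3*v)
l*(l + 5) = l^2 + 5*l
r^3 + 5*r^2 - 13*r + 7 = (r - 1)^2*(r + 7)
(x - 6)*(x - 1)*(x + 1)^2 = x^4 - 5*x^3 - 7*x^2 + 5*x + 6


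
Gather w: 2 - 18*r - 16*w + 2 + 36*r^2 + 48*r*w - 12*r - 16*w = 36*r^2 - 30*r + w*(48*r - 32) + 4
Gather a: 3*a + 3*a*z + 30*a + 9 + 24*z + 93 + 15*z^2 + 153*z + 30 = a*(3*z + 33) + 15*z^2 + 177*z + 132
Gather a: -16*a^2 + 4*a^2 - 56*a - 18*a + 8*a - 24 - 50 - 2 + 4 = -12*a^2 - 66*a - 72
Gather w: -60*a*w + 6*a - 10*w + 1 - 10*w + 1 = 6*a + w*(-60*a - 20) + 2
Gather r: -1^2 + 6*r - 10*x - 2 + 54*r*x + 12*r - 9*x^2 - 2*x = r*(54*x + 18) - 9*x^2 - 12*x - 3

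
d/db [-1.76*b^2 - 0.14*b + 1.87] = -3.52*b - 0.14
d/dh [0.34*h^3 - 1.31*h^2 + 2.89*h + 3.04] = 1.02*h^2 - 2.62*h + 2.89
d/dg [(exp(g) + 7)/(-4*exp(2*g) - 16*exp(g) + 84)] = exp(g)/(4*(exp(2*g) - 6*exp(g) + 9))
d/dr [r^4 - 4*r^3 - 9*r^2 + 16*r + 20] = 4*r^3 - 12*r^2 - 18*r + 16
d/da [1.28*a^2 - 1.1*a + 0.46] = 2.56*a - 1.1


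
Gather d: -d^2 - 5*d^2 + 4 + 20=24 - 6*d^2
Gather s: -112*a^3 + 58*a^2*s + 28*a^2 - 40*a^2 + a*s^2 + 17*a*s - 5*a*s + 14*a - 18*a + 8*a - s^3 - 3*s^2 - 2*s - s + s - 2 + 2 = -112*a^3 - 12*a^2 + 4*a - s^3 + s^2*(a - 3) + s*(58*a^2 + 12*a - 2)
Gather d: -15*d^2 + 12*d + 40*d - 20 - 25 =-15*d^2 + 52*d - 45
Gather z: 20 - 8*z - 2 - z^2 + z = -z^2 - 7*z + 18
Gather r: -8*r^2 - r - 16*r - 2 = -8*r^2 - 17*r - 2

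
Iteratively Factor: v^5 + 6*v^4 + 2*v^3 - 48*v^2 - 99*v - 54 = (v - 3)*(v^4 + 9*v^3 + 29*v^2 + 39*v + 18) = (v - 3)*(v + 3)*(v^3 + 6*v^2 + 11*v + 6) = (v - 3)*(v + 1)*(v + 3)*(v^2 + 5*v + 6) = (v - 3)*(v + 1)*(v + 2)*(v + 3)*(v + 3)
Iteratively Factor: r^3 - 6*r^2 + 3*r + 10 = (r - 5)*(r^2 - r - 2) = (r - 5)*(r + 1)*(r - 2)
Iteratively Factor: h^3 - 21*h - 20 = (h + 1)*(h^2 - h - 20) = (h - 5)*(h + 1)*(h + 4)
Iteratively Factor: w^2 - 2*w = (w)*(w - 2)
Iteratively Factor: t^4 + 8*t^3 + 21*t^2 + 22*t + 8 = (t + 2)*(t^3 + 6*t^2 + 9*t + 4) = (t + 2)*(t + 4)*(t^2 + 2*t + 1) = (t + 1)*(t + 2)*(t + 4)*(t + 1)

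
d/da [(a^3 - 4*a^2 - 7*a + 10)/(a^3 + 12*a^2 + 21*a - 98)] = 4*(4*a^3 - 14*a^2 + 17*a + 17)/(a^5 + 17*a^4 + 67*a^3 - 161*a^2 - 784*a + 1372)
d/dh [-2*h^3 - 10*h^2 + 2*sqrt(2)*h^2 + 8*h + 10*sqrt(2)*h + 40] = -6*h^2 - 20*h + 4*sqrt(2)*h + 8 + 10*sqrt(2)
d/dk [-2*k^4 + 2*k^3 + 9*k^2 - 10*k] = -8*k^3 + 6*k^2 + 18*k - 10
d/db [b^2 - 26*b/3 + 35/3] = 2*b - 26/3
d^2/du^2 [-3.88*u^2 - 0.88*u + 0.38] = -7.76000000000000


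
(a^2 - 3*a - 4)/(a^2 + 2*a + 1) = (a - 4)/(a + 1)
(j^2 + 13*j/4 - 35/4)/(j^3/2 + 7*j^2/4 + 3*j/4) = (4*j^2 + 13*j - 35)/(j*(2*j^2 + 7*j + 3))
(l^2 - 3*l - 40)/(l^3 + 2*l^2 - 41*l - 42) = (l^2 - 3*l - 40)/(l^3 + 2*l^2 - 41*l - 42)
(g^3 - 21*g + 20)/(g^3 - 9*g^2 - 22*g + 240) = (g^2 - 5*g + 4)/(g^2 - 14*g + 48)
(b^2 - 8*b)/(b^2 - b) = (b - 8)/(b - 1)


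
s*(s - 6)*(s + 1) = s^3 - 5*s^2 - 6*s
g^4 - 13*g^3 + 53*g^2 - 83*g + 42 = (g - 7)*(g - 3)*(g - 2)*(g - 1)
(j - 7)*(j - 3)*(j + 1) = j^3 - 9*j^2 + 11*j + 21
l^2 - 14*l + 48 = (l - 8)*(l - 6)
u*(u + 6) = u^2 + 6*u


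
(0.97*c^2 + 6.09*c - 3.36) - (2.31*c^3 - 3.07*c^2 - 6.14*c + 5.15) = -2.31*c^3 + 4.04*c^2 + 12.23*c - 8.51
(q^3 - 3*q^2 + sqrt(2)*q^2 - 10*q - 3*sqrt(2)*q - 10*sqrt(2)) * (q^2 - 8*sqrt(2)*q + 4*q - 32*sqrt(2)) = q^5 - 7*sqrt(2)*q^4 + q^4 - 38*q^3 - 7*sqrt(2)*q^3 - 56*q^2 + 154*sqrt(2)*q^2 + 352*q + 280*sqrt(2)*q + 640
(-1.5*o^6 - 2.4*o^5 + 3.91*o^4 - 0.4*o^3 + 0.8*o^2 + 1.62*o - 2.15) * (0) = 0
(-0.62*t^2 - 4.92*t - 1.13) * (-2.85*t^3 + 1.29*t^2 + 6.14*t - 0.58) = 1.767*t^5 + 13.2222*t^4 - 6.9331*t^3 - 31.3069*t^2 - 4.0846*t + 0.6554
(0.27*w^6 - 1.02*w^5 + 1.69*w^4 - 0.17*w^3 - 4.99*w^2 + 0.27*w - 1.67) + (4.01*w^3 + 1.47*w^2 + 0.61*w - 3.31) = 0.27*w^6 - 1.02*w^5 + 1.69*w^4 + 3.84*w^3 - 3.52*w^2 + 0.88*w - 4.98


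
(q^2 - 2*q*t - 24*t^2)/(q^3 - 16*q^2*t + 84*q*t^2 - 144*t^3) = (q + 4*t)/(q^2 - 10*q*t + 24*t^2)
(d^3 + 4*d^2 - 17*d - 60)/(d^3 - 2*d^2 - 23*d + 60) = (d + 3)/(d - 3)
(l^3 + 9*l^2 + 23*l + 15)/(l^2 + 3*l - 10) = (l^2 + 4*l + 3)/(l - 2)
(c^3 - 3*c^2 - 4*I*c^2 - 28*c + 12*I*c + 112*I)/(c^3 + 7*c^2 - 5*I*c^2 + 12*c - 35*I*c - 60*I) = (c^2 - c*(7 + 4*I) + 28*I)/(c^2 + c*(3 - 5*I) - 15*I)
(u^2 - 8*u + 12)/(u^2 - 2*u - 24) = (u - 2)/(u + 4)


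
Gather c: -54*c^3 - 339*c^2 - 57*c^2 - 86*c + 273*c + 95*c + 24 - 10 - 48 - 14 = -54*c^3 - 396*c^2 + 282*c - 48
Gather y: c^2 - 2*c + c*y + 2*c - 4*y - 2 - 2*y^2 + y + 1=c^2 - 2*y^2 + y*(c - 3) - 1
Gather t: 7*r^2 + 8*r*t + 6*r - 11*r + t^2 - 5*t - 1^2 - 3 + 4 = 7*r^2 - 5*r + t^2 + t*(8*r - 5)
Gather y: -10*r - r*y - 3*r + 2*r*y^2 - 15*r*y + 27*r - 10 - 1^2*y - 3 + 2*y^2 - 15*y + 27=14*r + y^2*(2*r + 2) + y*(-16*r - 16) + 14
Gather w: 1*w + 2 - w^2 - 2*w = -w^2 - w + 2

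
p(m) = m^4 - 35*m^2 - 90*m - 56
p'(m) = 4*m^3 - 70*m - 90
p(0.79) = -148.55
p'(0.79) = -143.33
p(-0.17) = -41.71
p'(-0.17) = -78.12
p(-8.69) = 3785.72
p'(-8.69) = -2106.64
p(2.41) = -442.45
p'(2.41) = -202.71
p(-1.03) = 0.69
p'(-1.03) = -22.27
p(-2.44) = -9.33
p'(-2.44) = 22.69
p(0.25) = -80.68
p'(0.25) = -107.44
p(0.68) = -133.17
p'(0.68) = -136.34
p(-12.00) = 16720.00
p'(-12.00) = -6162.00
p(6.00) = -560.00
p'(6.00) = 354.00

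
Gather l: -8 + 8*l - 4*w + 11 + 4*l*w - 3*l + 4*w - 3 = l*(4*w + 5)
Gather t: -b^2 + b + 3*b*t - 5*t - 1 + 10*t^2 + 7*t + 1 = -b^2 + b + 10*t^2 + t*(3*b + 2)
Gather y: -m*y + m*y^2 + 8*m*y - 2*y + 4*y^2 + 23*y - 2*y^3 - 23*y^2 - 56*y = -2*y^3 + y^2*(m - 19) + y*(7*m - 35)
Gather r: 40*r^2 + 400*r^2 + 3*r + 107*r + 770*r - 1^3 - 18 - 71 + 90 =440*r^2 + 880*r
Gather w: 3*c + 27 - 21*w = 3*c - 21*w + 27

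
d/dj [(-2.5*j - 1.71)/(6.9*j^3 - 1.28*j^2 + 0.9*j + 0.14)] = (34.5*j^3 + 32.197*j^2 - 4.3776*j + 1.189)/(47.61*j^6 - 17.664*j^5 + 14.0584*j^4 - 0.372*j^3 + 0.4516*j^2 + 0.252*j + 0.0196)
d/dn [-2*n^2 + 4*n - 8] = 4 - 4*n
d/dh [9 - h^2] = -2*h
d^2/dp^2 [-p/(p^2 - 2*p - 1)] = 2*(4*p*(p - 1)^2 + (3*p - 2)*(-p^2 + 2*p + 1))/(-p^2 + 2*p + 1)^3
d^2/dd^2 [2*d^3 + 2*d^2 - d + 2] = 12*d + 4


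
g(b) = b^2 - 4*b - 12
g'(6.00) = 8.00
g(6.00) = 0.00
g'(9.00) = 14.00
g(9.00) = 33.00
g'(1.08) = -1.84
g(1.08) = -15.15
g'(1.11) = -1.78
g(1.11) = -15.21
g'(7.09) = 10.18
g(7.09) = 9.91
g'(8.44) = 12.88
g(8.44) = 25.47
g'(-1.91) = -7.82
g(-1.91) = -0.71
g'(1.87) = -0.26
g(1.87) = -15.98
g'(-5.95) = -15.90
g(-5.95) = 47.20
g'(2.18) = 0.36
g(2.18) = -15.97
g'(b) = 2*b - 4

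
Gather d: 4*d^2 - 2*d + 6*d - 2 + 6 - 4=4*d^2 + 4*d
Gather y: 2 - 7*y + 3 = 5 - 7*y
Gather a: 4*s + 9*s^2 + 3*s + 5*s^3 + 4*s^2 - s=5*s^3 + 13*s^2 + 6*s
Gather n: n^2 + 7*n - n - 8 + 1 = n^2 + 6*n - 7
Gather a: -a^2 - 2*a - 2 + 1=-a^2 - 2*a - 1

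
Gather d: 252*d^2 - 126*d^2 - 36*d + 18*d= 126*d^2 - 18*d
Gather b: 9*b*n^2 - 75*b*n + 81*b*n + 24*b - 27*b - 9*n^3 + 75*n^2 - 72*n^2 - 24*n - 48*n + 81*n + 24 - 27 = b*(9*n^2 + 6*n - 3) - 9*n^3 + 3*n^2 + 9*n - 3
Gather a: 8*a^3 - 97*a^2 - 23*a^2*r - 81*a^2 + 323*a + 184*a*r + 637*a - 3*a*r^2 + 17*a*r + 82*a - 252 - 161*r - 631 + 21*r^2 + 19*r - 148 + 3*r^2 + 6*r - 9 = 8*a^3 + a^2*(-23*r - 178) + a*(-3*r^2 + 201*r + 1042) + 24*r^2 - 136*r - 1040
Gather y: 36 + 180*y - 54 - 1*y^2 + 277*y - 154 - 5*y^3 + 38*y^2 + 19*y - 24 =-5*y^3 + 37*y^2 + 476*y - 196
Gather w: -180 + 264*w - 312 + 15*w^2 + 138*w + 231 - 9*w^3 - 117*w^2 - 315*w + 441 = -9*w^3 - 102*w^2 + 87*w + 180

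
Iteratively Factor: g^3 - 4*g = (g + 2)*(g^2 - 2*g) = g*(g + 2)*(g - 2)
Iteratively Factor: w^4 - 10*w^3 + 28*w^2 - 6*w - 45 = (w + 1)*(w^3 - 11*w^2 + 39*w - 45) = (w - 5)*(w + 1)*(w^2 - 6*w + 9) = (w - 5)*(w - 3)*(w + 1)*(w - 3)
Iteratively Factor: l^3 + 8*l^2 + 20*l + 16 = (l + 2)*(l^2 + 6*l + 8) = (l + 2)^2*(l + 4)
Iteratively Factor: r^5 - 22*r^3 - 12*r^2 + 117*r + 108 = (r - 4)*(r^4 + 4*r^3 - 6*r^2 - 36*r - 27) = (r - 4)*(r + 3)*(r^3 + r^2 - 9*r - 9) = (r - 4)*(r - 3)*(r + 3)*(r^2 + 4*r + 3) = (r - 4)*(r - 3)*(r + 3)^2*(r + 1)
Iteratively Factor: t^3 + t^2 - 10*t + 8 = (t + 4)*(t^2 - 3*t + 2) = (t - 1)*(t + 4)*(t - 2)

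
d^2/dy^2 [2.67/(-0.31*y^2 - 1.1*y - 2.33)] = (0.513174*y^2 + 1.82094*y - 2.67*(0.62*y + 1.1)*(1.24*y + 2.2) + 3.857082)/(0.31*y^2 + 1.1*y + 2.33)^3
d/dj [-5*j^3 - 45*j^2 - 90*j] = -15*j^2 - 90*j - 90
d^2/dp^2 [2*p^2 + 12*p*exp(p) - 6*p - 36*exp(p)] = 12*p*exp(p) - 12*exp(p) + 4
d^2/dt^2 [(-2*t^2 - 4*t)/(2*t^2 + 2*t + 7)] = 4*(-4*t^3 + 42*t^2 + 84*t - 21)/(8*t^6 + 24*t^5 + 108*t^4 + 176*t^3 + 378*t^2 + 294*t + 343)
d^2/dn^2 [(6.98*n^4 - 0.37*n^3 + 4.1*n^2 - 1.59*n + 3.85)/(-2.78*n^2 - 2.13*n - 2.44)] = (-107.888464*n^6 - 247.988232*n^5 - 474.085788*n^4 - 508.953766*n^3 - 498.795072*n^2 - 188.279076*n - 48.050106)/(21.484952*n^6 + 49.384476*n^5 + 94.409634*n^4 + 96.352893*n^3 + 82.863132*n^2 + 38.043504*n + 14.526784)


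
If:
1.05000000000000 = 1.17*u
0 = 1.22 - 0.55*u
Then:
No Solution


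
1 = 1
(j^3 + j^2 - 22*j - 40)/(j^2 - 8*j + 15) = (j^2 + 6*j + 8)/(j - 3)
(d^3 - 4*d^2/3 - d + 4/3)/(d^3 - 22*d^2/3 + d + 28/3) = (d - 1)/(d - 7)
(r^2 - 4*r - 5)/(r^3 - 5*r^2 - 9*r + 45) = (r + 1)/(r^2 - 9)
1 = 1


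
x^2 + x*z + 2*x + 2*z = (x + 2)*(x + z)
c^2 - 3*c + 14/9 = (c - 7/3)*(c - 2/3)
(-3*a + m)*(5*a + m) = -15*a^2 + 2*a*m + m^2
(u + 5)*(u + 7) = u^2 + 12*u + 35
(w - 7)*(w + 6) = w^2 - w - 42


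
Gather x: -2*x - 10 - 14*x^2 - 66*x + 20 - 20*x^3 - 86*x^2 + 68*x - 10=-20*x^3 - 100*x^2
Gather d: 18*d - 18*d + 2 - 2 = 0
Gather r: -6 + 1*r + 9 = r + 3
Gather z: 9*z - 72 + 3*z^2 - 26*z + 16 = 3*z^2 - 17*z - 56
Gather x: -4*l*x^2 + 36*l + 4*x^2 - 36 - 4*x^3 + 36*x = 36*l - 4*x^3 + x^2*(4 - 4*l) + 36*x - 36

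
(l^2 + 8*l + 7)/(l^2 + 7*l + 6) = (l + 7)/(l + 6)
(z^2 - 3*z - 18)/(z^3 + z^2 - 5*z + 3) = (z - 6)/(z^2 - 2*z + 1)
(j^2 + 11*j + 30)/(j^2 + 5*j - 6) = (j + 5)/(j - 1)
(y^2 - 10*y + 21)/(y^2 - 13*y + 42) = (y - 3)/(y - 6)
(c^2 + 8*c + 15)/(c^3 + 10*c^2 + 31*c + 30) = 1/(c + 2)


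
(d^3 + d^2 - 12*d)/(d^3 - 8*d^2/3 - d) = 3*(d + 4)/(3*d + 1)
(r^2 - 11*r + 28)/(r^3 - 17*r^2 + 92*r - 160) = (r - 7)/(r^2 - 13*r + 40)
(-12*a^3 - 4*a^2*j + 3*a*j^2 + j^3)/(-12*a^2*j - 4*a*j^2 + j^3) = (6*a^2 - a*j - j^2)/(j*(6*a - j))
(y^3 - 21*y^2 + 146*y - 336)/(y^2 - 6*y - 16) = (y^2 - 13*y + 42)/(y + 2)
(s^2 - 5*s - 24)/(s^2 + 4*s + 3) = (s - 8)/(s + 1)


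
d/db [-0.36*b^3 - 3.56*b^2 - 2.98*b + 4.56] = -1.08*b^2 - 7.12*b - 2.98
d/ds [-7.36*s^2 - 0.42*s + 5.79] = -14.72*s - 0.42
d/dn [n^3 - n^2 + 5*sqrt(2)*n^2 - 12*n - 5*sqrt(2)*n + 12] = 3*n^2 - 2*n + 10*sqrt(2)*n - 12 - 5*sqrt(2)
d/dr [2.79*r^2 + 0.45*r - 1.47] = 5.58*r + 0.45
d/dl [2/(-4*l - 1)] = 8/(4*l + 1)^2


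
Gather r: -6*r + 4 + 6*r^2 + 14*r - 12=6*r^2 + 8*r - 8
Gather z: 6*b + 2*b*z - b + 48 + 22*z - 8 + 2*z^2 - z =5*b + 2*z^2 + z*(2*b + 21) + 40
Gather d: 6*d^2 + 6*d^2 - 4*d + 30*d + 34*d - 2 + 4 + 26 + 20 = 12*d^2 + 60*d + 48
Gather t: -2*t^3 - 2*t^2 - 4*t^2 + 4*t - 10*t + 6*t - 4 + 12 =-2*t^3 - 6*t^2 + 8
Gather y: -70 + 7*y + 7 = 7*y - 63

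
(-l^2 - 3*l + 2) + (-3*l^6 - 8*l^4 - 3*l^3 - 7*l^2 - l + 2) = -3*l^6 - 8*l^4 - 3*l^3 - 8*l^2 - 4*l + 4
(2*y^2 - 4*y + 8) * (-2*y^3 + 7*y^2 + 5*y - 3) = -4*y^5 + 22*y^4 - 34*y^3 + 30*y^2 + 52*y - 24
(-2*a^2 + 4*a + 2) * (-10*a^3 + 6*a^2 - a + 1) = 20*a^5 - 52*a^4 + 6*a^3 + 6*a^2 + 2*a + 2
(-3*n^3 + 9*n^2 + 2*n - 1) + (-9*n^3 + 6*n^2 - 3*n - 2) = -12*n^3 + 15*n^2 - n - 3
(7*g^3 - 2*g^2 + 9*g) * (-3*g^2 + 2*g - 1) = -21*g^5 + 20*g^4 - 38*g^3 + 20*g^2 - 9*g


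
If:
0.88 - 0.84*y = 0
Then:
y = 1.05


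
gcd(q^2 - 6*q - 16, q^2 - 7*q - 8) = q - 8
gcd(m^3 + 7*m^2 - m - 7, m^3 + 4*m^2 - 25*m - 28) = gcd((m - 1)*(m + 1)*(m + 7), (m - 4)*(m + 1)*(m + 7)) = m^2 + 8*m + 7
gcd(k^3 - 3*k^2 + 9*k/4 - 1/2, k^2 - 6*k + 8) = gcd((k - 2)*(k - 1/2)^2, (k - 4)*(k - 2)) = k - 2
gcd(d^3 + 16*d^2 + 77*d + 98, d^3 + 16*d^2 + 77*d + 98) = d^3 + 16*d^2 + 77*d + 98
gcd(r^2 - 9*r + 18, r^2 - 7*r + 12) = r - 3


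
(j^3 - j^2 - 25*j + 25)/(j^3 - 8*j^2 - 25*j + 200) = (j - 1)/(j - 8)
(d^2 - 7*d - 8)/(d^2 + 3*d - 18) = (d^2 - 7*d - 8)/(d^2 + 3*d - 18)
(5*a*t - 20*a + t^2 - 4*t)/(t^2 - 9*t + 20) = (5*a + t)/(t - 5)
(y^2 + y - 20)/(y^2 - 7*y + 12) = (y + 5)/(y - 3)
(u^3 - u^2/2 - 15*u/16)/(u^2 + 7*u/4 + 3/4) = u*(4*u - 5)/(4*(u + 1))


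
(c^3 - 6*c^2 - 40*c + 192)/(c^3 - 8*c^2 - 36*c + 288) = (c - 4)/(c - 6)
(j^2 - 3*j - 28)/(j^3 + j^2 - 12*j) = (j - 7)/(j*(j - 3))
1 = 1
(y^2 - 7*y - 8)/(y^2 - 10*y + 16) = (y + 1)/(y - 2)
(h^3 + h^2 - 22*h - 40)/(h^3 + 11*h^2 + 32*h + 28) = (h^2 - h - 20)/(h^2 + 9*h + 14)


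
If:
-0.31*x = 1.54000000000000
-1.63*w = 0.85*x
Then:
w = 2.59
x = -4.97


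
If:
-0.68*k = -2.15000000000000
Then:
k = 3.16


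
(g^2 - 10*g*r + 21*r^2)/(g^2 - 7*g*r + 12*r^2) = (-g + 7*r)/(-g + 4*r)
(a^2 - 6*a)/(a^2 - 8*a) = (a - 6)/(a - 8)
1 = 1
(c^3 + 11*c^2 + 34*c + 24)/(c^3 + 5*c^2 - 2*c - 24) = (c^2 + 7*c + 6)/(c^2 + c - 6)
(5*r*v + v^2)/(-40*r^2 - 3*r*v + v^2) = -v/(8*r - v)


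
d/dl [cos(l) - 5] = -sin(l)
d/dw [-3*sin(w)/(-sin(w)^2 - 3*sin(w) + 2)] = 3*(cos(w)^2 - 3)*cos(w)/(sin(w)^2 + 3*sin(w) - 2)^2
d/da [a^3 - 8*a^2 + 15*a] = 3*a^2 - 16*a + 15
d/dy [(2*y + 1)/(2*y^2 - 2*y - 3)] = 4*(-y^2 - y - 1)/(4*y^4 - 8*y^3 - 8*y^2 + 12*y + 9)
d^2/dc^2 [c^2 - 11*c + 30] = 2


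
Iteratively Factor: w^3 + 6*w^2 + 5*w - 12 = (w + 4)*(w^2 + 2*w - 3) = (w + 3)*(w + 4)*(w - 1)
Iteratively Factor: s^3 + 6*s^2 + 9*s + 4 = (s + 1)*(s^2 + 5*s + 4) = (s + 1)*(s + 4)*(s + 1)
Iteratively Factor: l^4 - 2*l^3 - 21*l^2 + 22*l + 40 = (l - 5)*(l^3 + 3*l^2 - 6*l - 8) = (l - 5)*(l + 4)*(l^2 - l - 2) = (l - 5)*(l + 1)*(l + 4)*(l - 2)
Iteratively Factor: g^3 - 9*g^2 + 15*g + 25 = (g - 5)*(g^2 - 4*g - 5) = (g - 5)^2*(g + 1)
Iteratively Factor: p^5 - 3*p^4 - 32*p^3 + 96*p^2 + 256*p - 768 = (p - 4)*(p^4 + p^3 - 28*p^2 - 16*p + 192) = (p - 4)*(p - 3)*(p^3 + 4*p^2 - 16*p - 64) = (p - 4)*(p - 3)*(p + 4)*(p^2 - 16) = (p - 4)*(p - 3)*(p + 4)^2*(p - 4)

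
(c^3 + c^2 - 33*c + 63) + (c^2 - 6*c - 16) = c^3 + 2*c^2 - 39*c + 47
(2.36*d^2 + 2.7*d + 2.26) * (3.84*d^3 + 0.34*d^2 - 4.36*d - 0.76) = 9.0624*d^5 + 11.1704*d^4 - 0.693200000000001*d^3 - 12.7972*d^2 - 11.9056*d - 1.7176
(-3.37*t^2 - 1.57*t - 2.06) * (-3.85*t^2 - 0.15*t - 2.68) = 12.9745*t^4 + 6.55*t^3 + 17.1981*t^2 + 4.5166*t + 5.5208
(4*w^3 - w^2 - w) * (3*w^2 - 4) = 12*w^5 - 3*w^4 - 19*w^3 + 4*w^2 + 4*w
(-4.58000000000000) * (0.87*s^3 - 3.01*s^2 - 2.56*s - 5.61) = -3.9846*s^3 + 13.7858*s^2 + 11.7248*s + 25.6938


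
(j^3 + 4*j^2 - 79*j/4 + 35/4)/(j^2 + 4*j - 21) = (j^2 - 3*j + 5/4)/(j - 3)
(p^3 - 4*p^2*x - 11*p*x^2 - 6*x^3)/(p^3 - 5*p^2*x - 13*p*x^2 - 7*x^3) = (-p + 6*x)/(-p + 7*x)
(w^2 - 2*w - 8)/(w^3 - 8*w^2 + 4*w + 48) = 1/(w - 6)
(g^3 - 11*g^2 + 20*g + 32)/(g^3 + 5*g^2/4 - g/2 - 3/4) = 4*(g^2 - 12*g + 32)/(4*g^2 + g - 3)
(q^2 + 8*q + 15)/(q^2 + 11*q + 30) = (q + 3)/(q + 6)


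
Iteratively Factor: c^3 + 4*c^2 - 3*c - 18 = (c + 3)*(c^2 + c - 6) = (c - 2)*(c + 3)*(c + 3)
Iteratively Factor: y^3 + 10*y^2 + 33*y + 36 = (y + 3)*(y^2 + 7*y + 12) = (y + 3)^2*(y + 4)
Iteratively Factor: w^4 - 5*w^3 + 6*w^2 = (w)*(w^3 - 5*w^2 + 6*w) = w*(w - 2)*(w^2 - 3*w) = w^2*(w - 2)*(w - 3)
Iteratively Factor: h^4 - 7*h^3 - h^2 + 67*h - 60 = (h - 1)*(h^3 - 6*h^2 - 7*h + 60) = (h - 1)*(h + 3)*(h^2 - 9*h + 20) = (h - 5)*(h - 1)*(h + 3)*(h - 4)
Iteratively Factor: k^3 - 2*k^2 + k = (k - 1)*(k^2 - k) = (k - 1)^2*(k)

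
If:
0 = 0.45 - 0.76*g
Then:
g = 0.59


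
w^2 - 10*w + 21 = (w - 7)*(w - 3)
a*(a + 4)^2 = a^3 + 8*a^2 + 16*a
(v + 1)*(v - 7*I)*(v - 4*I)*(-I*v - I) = -I*v^4 - 11*v^3 - 2*I*v^3 - 22*v^2 + 27*I*v^2 - 11*v + 56*I*v + 28*I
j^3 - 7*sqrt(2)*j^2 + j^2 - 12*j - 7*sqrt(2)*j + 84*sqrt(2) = (j - 3)*(j + 4)*(j - 7*sqrt(2))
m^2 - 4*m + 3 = (m - 3)*(m - 1)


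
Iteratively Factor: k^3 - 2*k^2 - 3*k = (k - 3)*(k^2 + k) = k*(k - 3)*(k + 1)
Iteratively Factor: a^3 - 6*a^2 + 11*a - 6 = (a - 3)*(a^2 - 3*a + 2) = (a - 3)*(a - 1)*(a - 2)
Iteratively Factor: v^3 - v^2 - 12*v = (v + 3)*(v^2 - 4*v) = v*(v + 3)*(v - 4)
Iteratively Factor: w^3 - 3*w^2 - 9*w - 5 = (w + 1)*(w^2 - 4*w - 5) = (w + 1)^2*(w - 5)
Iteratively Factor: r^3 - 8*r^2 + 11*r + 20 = (r - 5)*(r^2 - 3*r - 4) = (r - 5)*(r + 1)*(r - 4)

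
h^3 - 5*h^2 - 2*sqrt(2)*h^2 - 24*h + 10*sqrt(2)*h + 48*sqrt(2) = (h - 8)*(h + 3)*(h - 2*sqrt(2))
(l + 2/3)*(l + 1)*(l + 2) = l^3 + 11*l^2/3 + 4*l + 4/3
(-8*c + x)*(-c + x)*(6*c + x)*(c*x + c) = 48*c^4*x + 48*c^4 - 46*c^3*x^2 - 46*c^3*x - 3*c^2*x^3 - 3*c^2*x^2 + c*x^4 + c*x^3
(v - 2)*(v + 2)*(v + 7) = v^3 + 7*v^2 - 4*v - 28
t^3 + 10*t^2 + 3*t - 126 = (t - 3)*(t + 6)*(t + 7)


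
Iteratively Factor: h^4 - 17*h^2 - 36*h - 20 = (h + 2)*(h^3 - 2*h^2 - 13*h - 10) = (h + 1)*(h + 2)*(h^2 - 3*h - 10) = (h + 1)*(h + 2)^2*(h - 5)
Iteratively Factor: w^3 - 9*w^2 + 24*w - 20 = (w - 5)*(w^2 - 4*w + 4) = (w - 5)*(w - 2)*(w - 2)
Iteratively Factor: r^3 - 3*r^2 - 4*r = (r)*(r^2 - 3*r - 4) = r*(r - 4)*(r + 1)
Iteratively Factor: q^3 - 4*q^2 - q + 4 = (q - 1)*(q^2 - 3*q - 4) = (q - 1)*(q + 1)*(q - 4)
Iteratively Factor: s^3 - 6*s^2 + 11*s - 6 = (s - 3)*(s^2 - 3*s + 2) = (s - 3)*(s - 1)*(s - 2)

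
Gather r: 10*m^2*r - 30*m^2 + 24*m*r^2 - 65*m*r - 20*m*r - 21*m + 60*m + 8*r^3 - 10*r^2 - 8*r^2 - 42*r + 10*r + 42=-30*m^2 + 39*m + 8*r^3 + r^2*(24*m - 18) + r*(10*m^2 - 85*m - 32) + 42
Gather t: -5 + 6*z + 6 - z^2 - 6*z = 1 - z^2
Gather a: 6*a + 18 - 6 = 6*a + 12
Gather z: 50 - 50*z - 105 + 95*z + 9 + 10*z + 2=55*z - 44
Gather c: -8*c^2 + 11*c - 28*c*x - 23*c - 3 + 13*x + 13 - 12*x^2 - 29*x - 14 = -8*c^2 + c*(-28*x - 12) - 12*x^2 - 16*x - 4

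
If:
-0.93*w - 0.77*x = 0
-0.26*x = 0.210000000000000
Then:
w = 0.67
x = -0.81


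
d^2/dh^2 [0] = 0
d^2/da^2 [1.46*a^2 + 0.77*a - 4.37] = 2.92000000000000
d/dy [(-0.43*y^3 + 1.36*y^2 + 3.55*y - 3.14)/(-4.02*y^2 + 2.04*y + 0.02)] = (1.7286*y^4 - 1.7544*y^3 + 17.0196*y^2 - 25.1912*y + 6.4766)/(16.1604*y^4 - 16.4016*y^3 + 4.0008*y^2 + 0.0816*y + 0.0004)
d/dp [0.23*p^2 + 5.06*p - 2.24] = 0.46*p + 5.06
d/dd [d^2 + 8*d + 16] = 2*d + 8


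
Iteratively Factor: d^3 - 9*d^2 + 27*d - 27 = (d - 3)*(d^2 - 6*d + 9) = (d - 3)^2*(d - 3)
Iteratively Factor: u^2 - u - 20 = (u - 5)*(u + 4)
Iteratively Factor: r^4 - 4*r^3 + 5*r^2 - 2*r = (r - 1)*(r^3 - 3*r^2 + 2*r) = (r - 1)^2*(r^2 - 2*r) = r*(r - 1)^2*(r - 2)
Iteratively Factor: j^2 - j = (j - 1)*(j)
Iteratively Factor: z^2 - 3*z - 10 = (z - 5)*(z + 2)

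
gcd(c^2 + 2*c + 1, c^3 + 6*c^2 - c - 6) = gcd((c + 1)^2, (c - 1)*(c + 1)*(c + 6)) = c + 1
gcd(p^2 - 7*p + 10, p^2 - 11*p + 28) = 1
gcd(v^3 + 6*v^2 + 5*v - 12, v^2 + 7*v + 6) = 1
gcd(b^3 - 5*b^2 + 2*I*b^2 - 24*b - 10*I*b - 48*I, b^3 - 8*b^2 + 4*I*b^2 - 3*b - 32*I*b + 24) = b - 8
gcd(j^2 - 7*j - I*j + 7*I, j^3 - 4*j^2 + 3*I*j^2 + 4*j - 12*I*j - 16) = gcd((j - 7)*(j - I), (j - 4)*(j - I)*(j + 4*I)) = j - I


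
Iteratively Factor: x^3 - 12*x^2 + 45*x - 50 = (x - 5)*(x^2 - 7*x + 10) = (x - 5)*(x - 2)*(x - 5)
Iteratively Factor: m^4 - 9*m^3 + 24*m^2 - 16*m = (m)*(m^3 - 9*m^2 + 24*m - 16) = m*(m - 4)*(m^2 - 5*m + 4) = m*(m - 4)*(m - 1)*(m - 4)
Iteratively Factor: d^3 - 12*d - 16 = (d + 2)*(d^2 - 2*d - 8) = (d - 4)*(d + 2)*(d + 2)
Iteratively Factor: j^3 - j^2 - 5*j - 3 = (j - 3)*(j^2 + 2*j + 1) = (j - 3)*(j + 1)*(j + 1)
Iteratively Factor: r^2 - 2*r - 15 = (r + 3)*(r - 5)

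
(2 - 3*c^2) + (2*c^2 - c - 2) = -c^2 - c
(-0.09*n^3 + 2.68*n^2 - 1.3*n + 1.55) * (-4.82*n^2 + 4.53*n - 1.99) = 0.4338*n^5 - 13.3253*n^4 + 18.5855*n^3 - 18.6932*n^2 + 9.6085*n - 3.0845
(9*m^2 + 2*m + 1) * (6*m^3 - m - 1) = 54*m^5 + 12*m^4 - 3*m^3 - 11*m^2 - 3*m - 1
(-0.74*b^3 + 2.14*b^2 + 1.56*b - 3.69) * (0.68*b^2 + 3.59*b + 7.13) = -0.5032*b^5 - 1.2014*b^4 + 3.4672*b^3 + 18.3494*b^2 - 2.1243*b - 26.3097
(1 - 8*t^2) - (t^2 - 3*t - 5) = -9*t^2 + 3*t + 6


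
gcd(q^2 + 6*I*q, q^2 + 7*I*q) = q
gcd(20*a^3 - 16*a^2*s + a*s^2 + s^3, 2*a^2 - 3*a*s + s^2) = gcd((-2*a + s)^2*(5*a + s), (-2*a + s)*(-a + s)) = -2*a + s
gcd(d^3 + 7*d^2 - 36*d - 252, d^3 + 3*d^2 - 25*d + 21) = d + 7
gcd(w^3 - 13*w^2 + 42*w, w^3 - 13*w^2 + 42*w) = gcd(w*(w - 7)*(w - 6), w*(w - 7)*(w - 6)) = w^3 - 13*w^2 + 42*w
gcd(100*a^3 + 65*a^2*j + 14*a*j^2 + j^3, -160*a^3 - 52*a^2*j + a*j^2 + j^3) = 20*a^2 + 9*a*j + j^2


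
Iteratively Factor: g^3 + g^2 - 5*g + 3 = (g - 1)*(g^2 + 2*g - 3) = (g - 1)*(g + 3)*(g - 1)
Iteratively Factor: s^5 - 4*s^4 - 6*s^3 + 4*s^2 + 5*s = (s + 1)*(s^4 - 5*s^3 - s^2 + 5*s) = (s + 1)^2*(s^3 - 6*s^2 + 5*s) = (s - 1)*(s + 1)^2*(s^2 - 5*s) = (s - 5)*(s - 1)*(s + 1)^2*(s)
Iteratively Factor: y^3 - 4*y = (y - 2)*(y^2 + 2*y) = y*(y - 2)*(y + 2)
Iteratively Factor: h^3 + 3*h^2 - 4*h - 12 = (h + 3)*(h^2 - 4) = (h + 2)*(h + 3)*(h - 2)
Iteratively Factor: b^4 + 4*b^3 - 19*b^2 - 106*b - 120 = (b + 3)*(b^3 + b^2 - 22*b - 40) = (b + 2)*(b + 3)*(b^2 - b - 20) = (b - 5)*(b + 2)*(b + 3)*(b + 4)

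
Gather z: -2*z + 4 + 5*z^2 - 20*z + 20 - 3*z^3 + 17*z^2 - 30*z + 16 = -3*z^3 + 22*z^2 - 52*z + 40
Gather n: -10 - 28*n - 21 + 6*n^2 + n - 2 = 6*n^2 - 27*n - 33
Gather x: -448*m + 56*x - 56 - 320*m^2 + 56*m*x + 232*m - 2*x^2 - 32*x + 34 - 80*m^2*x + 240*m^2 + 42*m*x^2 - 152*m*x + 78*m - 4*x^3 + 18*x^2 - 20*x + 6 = -80*m^2 - 138*m - 4*x^3 + x^2*(42*m + 16) + x*(-80*m^2 - 96*m + 4) - 16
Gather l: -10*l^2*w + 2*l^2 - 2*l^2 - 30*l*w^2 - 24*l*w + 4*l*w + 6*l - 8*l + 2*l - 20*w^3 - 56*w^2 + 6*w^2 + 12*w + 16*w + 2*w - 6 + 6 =-10*l^2*w + l*(-30*w^2 - 20*w) - 20*w^3 - 50*w^2 + 30*w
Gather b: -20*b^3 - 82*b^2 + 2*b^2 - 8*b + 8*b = -20*b^3 - 80*b^2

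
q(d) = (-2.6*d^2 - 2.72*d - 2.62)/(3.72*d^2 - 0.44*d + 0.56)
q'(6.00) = 0.03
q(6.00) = -0.85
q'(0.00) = -8.53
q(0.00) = -4.68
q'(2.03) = 0.34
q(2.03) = -1.26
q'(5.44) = 0.04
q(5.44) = -0.87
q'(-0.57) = -2.08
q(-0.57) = -0.95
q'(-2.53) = 0.04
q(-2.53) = -0.49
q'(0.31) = 5.81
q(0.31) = -4.75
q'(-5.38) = 0.02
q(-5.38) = -0.57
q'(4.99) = 0.04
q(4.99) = -0.89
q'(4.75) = 0.05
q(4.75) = -0.90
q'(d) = (0.44 - 7.44*d)*(-2.6*d^2 - 2.72*d - 2.62)/(3.72*d^2 - 0.44*d + 0.56)^2 + (-5.2*d - 2.72)/(3.72*d^2 - 0.44*d + 0.56) = (11.2624*d^2 + 16.5808*d - 2.676)/(13.8384*d^4 - 3.2736*d^3 + 4.36*d^2 - 0.4928*d + 0.3136)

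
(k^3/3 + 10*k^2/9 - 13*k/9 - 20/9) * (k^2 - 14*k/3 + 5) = k^5/3 - 4*k^4/9 - 134*k^3/27 + 272*k^2/27 + 85*k/27 - 100/9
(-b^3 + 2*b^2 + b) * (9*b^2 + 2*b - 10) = -9*b^5 + 16*b^4 + 23*b^3 - 18*b^2 - 10*b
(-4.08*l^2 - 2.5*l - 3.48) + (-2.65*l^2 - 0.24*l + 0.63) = -6.73*l^2 - 2.74*l - 2.85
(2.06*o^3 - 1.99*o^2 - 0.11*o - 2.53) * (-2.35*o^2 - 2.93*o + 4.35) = -4.841*o^5 - 1.3593*o^4 + 15.0502*o^3 - 2.3887*o^2 + 6.9344*o - 11.0055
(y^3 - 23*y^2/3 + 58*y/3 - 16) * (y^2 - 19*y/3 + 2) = y^5 - 14*y^4 + 629*y^3/9 - 1384*y^2/9 + 140*y - 32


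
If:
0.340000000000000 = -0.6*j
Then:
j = -0.57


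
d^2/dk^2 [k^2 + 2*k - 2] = 2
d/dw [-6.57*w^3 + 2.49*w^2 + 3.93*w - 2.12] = -19.71*w^2 + 4.98*w + 3.93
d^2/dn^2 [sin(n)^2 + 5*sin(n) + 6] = -5*sin(n) + 2*cos(2*n)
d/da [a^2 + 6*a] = 2*a + 6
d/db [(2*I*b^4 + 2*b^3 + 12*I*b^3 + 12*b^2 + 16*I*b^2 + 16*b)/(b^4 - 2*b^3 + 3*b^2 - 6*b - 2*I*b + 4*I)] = (b^4*(-2 - 16*I) + b^3*(8 - 24*I) + b^2*(40 + 32*I) - 96*I*b - 64*I)/(b^6 + b^5*(-4 + 2*I) + b^4*(7 - 8*I) + b^3*(-12 + 12*I) + b^2*(16 - 16*I) + b*(-16 + 16*I) + 16)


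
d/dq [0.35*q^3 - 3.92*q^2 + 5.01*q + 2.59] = 1.05*q^2 - 7.84*q + 5.01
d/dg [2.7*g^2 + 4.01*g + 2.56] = 5.4*g + 4.01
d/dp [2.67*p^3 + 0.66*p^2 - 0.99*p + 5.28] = 8.01*p^2 + 1.32*p - 0.99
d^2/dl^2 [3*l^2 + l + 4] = 6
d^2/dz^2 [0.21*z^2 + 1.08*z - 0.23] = 0.420000000000000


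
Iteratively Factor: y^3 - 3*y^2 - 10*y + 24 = (y - 2)*(y^2 - y - 12) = (y - 4)*(y - 2)*(y + 3)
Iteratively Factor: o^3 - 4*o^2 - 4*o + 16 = (o - 4)*(o^2 - 4) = (o - 4)*(o - 2)*(o + 2)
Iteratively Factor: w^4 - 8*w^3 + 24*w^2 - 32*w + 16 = (w - 2)*(w^3 - 6*w^2 + 12*w - 8) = (w - 2)^2*(w^2 - 4*w + 4) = (w - 2)^3*(w - 2)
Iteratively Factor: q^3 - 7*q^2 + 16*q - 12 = (q - 3)*(q^2 - 4*q + 4) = (q - 3)*(q - 2)*(q - 2)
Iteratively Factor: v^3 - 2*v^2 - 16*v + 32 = (v - 4)*(v^2 + 2*v - 8) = (v - 4)*(v - 2)*(v + 4)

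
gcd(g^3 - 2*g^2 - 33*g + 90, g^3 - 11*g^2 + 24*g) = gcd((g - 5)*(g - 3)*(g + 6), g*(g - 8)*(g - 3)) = g - 3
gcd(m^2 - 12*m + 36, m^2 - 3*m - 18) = m - 6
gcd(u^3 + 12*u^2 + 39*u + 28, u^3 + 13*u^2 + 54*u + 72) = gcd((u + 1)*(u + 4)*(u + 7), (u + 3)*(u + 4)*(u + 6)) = u + 4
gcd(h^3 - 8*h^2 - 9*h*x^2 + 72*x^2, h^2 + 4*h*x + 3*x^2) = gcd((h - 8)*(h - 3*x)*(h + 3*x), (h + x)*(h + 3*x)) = h + 3*x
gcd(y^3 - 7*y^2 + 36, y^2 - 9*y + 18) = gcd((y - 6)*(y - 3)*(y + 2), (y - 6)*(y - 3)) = y^2 - 9*y + 18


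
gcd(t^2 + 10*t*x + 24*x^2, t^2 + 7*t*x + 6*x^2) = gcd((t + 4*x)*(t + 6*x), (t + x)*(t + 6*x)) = t + 6*x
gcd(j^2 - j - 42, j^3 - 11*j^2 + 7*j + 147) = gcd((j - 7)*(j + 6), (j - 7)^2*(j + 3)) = j - 7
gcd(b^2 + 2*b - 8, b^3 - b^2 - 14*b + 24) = b^2 + 2*b - 8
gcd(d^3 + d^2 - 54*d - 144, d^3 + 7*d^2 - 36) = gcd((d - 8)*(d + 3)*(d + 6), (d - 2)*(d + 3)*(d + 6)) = d^2 + 9*d + 18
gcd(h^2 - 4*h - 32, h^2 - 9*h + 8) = h - 8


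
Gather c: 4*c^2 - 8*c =4*c^2 - 8*c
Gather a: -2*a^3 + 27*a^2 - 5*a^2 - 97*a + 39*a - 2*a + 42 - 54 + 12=-2*a^3 + 22*a^2 - 60*a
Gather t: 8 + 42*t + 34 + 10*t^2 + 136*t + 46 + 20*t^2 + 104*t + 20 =30*t^2 + 282*t + 108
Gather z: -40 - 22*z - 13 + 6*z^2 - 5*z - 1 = 6*z^2 - 27*z - 54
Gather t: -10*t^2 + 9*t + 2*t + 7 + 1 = -10*t^2 + 11*t + 8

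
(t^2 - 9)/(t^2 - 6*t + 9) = (t + 3)/(t - 3)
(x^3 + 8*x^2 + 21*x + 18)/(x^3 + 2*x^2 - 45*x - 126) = (x^2 + 5*x + 6)/(x^2 - x - 42)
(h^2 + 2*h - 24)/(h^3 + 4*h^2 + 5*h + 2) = (h^2 + 2*h - 24)/(h^3 + 4*h^2 + 5*h + 2)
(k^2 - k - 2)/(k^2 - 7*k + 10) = (k + 1)/(k - 5)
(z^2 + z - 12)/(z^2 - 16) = (z - 3)/(z - 4)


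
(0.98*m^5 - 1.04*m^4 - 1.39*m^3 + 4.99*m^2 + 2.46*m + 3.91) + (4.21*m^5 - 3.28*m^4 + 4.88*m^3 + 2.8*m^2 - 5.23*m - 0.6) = 5.19*m^5 - 4.32*m^4 + 3.49*m^3 + 7.79*m^2 - 2.77*m + 3.31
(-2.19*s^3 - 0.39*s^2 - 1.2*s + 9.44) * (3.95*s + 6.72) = -8.6505*s^4 - 16.2573*s^3 - 7.3608*s^2 + 29.224*s + 63.4368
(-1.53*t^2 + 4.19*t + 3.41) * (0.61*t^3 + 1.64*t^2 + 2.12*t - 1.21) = -0.9333*t^5 + 0.0467000000000004*t^4 + 5.7081*t^3 + 16.3265*t^2 + 2.1593*t - 4.1261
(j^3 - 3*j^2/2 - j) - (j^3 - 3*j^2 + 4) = 3*j^2/2 - j - 4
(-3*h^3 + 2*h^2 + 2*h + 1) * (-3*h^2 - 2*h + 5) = 9*h^5 - 25*h^3 + 3*h^2 + 8*h + 5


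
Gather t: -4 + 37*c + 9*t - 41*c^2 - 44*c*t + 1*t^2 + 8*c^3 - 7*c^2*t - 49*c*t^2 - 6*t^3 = 8*c^3 - 41*c^2 + 37*c - 6*t^3 + t^2*(1 - 49*c) + t*(-7*c^2 - 44*c + 9) - 4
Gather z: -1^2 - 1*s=-s - 1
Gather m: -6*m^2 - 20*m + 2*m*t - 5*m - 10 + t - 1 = -6*m^2 + m*(2*t - 25) + t - 11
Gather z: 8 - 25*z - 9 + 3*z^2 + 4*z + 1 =3*z^2 - 21*z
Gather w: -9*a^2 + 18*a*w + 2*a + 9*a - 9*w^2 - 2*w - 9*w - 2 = -9*a^2 + 11*a - 9*w^2 + w*(18*a - 11) - 2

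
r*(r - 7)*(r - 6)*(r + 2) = r^4 - 11*r^3 + 16*r^2 + 84*r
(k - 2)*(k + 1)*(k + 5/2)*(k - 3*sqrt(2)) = k^4 - 3*sqrt(2)*k^3 + 3*k^3/2 - 9*sqrt(2)*k^2/2 - 9*k^2/2 - 5*k + 27*sqrt(2)*k/2 + 15*sqrt(2)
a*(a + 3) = a^2 + 3*a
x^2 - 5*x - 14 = (x - 7)*(x + 2)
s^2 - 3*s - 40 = (s - 8)*(s + 5)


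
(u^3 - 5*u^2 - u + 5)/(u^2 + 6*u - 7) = (u^2 - 4*u - 5)/(u + 7)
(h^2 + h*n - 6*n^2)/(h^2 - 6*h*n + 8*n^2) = (h + 3*n)/(h - 4*n)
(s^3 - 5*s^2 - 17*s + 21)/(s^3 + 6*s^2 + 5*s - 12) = (s - 7)/(s + 4)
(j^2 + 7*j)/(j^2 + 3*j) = (j + 7)/(j + 3)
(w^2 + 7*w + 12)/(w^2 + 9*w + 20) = (w + 3)/(w + 5)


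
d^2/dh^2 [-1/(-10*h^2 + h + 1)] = 2*(100*h^2 - 10*h - (20*h - 1)^2 - 10)/(-10*h^2 + h + 1)^3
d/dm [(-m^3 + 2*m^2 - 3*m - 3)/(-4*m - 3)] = (8*m^3 + m^2 - 12*m - 3)/(16*m^2 + 24*m + 9)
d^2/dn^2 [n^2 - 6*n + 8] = 2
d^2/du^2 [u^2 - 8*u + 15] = 2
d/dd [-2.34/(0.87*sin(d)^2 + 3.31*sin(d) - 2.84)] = (4.0716*sin(d) + 7.7454)*cos(d)/(0.87*sin(d)^2 + 3.31*sin(d) - 2.84)^2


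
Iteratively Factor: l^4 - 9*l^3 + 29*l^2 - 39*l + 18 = (l - 3)*(l^3 - 6*l^2 + 11*l - 6) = (l - 3)*(l - 2)*(l^2 - 4*l + 3) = (l - 3)^2*(l - 2)*(l - 1)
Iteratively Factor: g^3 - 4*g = (g)*(g^2 - 4) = g*(g - 2)*(g + 2)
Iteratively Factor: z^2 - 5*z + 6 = (z - 3)*(z - 2)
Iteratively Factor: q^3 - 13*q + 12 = (q - 1)*(q^2 + q - 12) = (q - 3)*(q - 1)*(q + 4)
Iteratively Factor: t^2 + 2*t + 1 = (t + 1)*(t + 1)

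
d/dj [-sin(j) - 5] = -cos(j)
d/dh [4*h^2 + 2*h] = 8*h + 2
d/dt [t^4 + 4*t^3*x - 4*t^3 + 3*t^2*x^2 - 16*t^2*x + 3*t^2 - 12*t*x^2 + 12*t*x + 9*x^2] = 4*t^3 + 12*t^2*x - 12*t^2 + 6*t*x^2 - 32*t*x + 6*t - 12*x^2 + 12*x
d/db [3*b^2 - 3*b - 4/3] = 6*b - 3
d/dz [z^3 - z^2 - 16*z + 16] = 3*z^2 - 2*z - 16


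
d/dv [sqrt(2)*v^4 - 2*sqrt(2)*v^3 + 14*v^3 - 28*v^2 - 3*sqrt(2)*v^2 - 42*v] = 4*sqrt(2)*v^3 - 6*sqrt(2)*v^2 + 42*v^2 - 56*v - 6*sqrt(2)*v - 42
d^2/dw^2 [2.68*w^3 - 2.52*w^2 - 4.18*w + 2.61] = 16.08*w - 5.04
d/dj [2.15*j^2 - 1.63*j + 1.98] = 4.3*j - 1.63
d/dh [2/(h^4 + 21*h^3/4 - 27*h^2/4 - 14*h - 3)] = 8*(-16*h^3 - 63*h^2 + 54*h + 56)/(-4*h^4 - 21*h^3 + 27*h^2 + 56*h + 12)^2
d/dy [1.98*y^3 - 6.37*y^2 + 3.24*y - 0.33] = 5.94*y^2 - 12.74*y + 3.24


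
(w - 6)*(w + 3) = w^2 - 3*w - 18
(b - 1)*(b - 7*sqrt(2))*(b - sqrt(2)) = b^3 - 8*sqrt(2)*b^2 - b^2 + 8*sqrt(2)*b + 14*b - 14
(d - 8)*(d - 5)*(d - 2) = d^3 - 15*d^2 + 66*d - 80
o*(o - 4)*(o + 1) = o^3 - 3*o^2 - 4*o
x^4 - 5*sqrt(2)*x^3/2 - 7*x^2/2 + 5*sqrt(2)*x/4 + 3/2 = (x - 3*sqrt(2))*(x - sqrt(2)/2)*(x + sqrt(2)/2)^2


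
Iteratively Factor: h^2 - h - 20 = (h - 5)*(h + 4)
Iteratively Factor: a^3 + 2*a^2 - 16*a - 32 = (a + 2)*(a^2 - 16) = (a - 4)*(a + 2)*(a + 4)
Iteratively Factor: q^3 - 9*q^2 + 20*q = (q - 4)*(q^2 - 5*q) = q*(q - 4)*(q - 5)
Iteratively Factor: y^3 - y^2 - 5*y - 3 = (y - 3)*(y^2 + 2*y + 1) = (y - 3)*(y + 1)*(y + 1)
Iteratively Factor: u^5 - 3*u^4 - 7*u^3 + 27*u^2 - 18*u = (u - 2)*(u^4 - u^3 - 9*u^2 + 9*u) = u*(u - 2)*(u^3 - u^2 - 9*u + 9) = u*(u - 3)*(u - 2)*(u^2 + 2*u - 3) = u*(u - 3)*(u - 2)*(u + 3)*(u - 1)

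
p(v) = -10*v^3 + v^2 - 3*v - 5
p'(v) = -30*v^2 + 2*v - 3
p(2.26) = -122.10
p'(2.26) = -151.71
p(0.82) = -12.30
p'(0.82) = -21.53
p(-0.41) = -2.91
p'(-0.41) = -8.86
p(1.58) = -46.69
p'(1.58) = -74.73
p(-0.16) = -4.45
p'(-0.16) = -4.09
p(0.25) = -5.84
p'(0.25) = -4.38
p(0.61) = -8.73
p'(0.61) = -12.94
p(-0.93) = 6.70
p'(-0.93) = -30.81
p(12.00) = -17177.00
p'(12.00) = -4299.00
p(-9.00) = 7393.00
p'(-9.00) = -2451.00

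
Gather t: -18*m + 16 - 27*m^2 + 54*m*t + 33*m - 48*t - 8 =-27*m^2 + 15*m + t*(54*m - 48) + 8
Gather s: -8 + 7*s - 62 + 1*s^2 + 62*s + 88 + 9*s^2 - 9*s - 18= 10*s^2 + 60*s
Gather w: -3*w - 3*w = -6*w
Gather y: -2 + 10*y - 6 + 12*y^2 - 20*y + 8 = 12*y^2 - 10*y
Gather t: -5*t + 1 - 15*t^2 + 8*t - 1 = -15*t^2 + 3*t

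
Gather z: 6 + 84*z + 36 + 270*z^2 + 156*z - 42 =270*z^2 + 240*z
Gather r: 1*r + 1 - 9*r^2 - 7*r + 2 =-9*r^2 - 6*r + 3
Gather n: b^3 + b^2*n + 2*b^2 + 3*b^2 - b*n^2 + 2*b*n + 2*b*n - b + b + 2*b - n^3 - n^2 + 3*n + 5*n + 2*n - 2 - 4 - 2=b^3 + 5*b^2 + 2*b - n^3 + n^2*(-b - 1) + n*(b^2 + 4*b + 10) - 8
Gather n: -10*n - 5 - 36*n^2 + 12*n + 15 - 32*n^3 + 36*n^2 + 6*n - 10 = -32*n^3 + 8*n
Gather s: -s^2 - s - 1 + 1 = -s^2 - s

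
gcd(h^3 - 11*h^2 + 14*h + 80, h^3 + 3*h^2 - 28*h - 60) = h^2 - 3*h - 10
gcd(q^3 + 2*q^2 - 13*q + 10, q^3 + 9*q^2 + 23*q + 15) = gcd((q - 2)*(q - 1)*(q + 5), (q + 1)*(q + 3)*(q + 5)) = q + 5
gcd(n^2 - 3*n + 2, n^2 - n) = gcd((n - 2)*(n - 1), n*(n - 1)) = n - 1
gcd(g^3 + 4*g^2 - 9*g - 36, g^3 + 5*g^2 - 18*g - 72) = g + 3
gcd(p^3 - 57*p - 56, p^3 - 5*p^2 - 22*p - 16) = p^2 - 7*p - 8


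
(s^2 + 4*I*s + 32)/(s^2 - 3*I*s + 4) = (s + 8*I)/(s + I)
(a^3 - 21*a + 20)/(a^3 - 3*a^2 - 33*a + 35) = (a - 4)/(a - 7)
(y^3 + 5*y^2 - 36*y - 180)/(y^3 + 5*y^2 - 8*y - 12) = (y^2 - y - 30)/(y^2 - y - 2)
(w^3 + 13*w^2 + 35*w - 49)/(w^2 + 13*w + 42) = (w^2 + 6*w - 7)/(w + 6)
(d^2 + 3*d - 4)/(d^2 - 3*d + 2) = (d + 4)/(d - 2)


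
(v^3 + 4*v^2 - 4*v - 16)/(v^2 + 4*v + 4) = (v^2 + 2*v - 8)/(v + 2)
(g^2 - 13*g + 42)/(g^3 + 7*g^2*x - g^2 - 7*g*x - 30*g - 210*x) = (g - 7)/(g^2 + 7*g*x + 5*g + 35*x)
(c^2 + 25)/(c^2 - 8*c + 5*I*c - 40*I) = (c - 5*I)/(c - 8)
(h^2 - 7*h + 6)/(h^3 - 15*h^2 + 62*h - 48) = 1/(h - 8)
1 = 1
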